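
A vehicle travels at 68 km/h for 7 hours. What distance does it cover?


Using distance = speed * time
Speed = 68 km/h
Time = 7 hours
Distance = 68 * 7
= 476 km

476


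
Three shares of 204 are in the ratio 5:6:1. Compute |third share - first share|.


Total parts = 5 + 6 + 1 = 12
Value per part = 204 / 12 = 17
Shares: 5*17=85, 6*17=102, 1*17=17
Third share = 17, first share = 85
Difference = |17 - 85| = 68

68


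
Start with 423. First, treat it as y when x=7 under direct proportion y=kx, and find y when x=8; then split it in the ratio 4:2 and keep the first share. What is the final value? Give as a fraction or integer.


Start with 423.
Step 1: Direct prop: k = (423)/7; new y = k*8 = 423*8/7 = 3384/7
Step 2: Split 4:2, first share = 3384/7 * 4/6 = 2256/7
Final result = 2256/7

2256/7


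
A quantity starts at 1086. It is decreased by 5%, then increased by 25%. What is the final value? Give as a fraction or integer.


Start: 1086
Step 1: decrease by 5% => multiply by 95/100
  1086 * 95/100 = 10317/10
Step 2: increase by 25% => multiply by 125/100
  10317/10 * 125/100 = 10317/8
Final value = 10317/8

10317/8


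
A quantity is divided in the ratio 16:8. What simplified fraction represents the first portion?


Total parts = 16 + 8 = 24
First part fraction = 16/24
Simplify: 16/24 = 2/3

2/3


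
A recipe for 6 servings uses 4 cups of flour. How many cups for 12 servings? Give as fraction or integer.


Original: 4 cups for 6 servings
Target servings = 12
Scaling factor = 12/6
New amount = 4 * 12/6
= 48/6
= 8 cups

8


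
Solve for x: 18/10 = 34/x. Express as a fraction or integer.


Setting up: 18/10 = 34/x
Cross multiply: 18 * x = 10 * 34
18x = 340
x = 340/18
x = 170/9

170/9


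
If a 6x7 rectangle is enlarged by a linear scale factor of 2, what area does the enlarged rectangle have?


Original dimensions: 6 x 7
Enlargement factor = 2
New width = 6 * 2 = 12
New height = 7 * 2 = 14
New area = 12 * 14 = 168

168


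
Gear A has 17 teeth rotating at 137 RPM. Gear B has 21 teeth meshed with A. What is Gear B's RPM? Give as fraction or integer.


Gear ratio: teeth_A * RPM_A = teeth_B * RPM_B
17 * 137 = 21 * RPM_B
2329 = 21 * RPM_B
RPM_B = 2329 / 21
RPM_B = 2329/21

2329/21


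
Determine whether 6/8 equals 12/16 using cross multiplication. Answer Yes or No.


Cross multiply to check 6/8 = 12/16
Left cross product: 6 * 16 = 96
Right cross product: 8 * 12 = 96
96 = 96
Equal, so proportions match => Yes

Yes


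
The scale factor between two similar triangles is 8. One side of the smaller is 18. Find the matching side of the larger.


Similar triangles have proportional sides
Scale factor = 8
Smaller side = 18
Corresponding larger side = 18 * 8
= 144

144


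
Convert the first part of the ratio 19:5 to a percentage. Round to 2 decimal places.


Total parts = 19 + 5 = 24
First part fraction = 19/24
Percentage = (19/24) * 100
= 0.791667 * 100
= 79.17%

79.17


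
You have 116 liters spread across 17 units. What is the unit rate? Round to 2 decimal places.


Total liters = 116
Number of units = 17
Unit rate = 116 / 17
= 6.82 liters per unit

6.82


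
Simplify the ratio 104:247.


Find GCD(104, 247)
GCD = 13
Divide both by 13: 104/13 = 8, 247/13 = 19
Simplified ratio = 8:19

8:19


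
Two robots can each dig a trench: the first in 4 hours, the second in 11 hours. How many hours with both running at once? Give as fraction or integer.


Rate of A = 1/4 job per hour
Rate of B = 1/11 job per hour
Combined rate = 1/4 + 1/11
Find common denominator: (11 + 4)/(4*11) = 15/44
Combined rate = 15/44 job per hour
Time together = 1 / (15/44) = 44/15 hours

44/15


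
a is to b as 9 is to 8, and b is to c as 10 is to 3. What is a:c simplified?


Given a:b = 9:8 and b:c = 10:3
Make b consistent. Multiply first ratio by 10: a:b = 90:80
Multiply second ratio by 8: b:c = 80:24
Now b = 80 in both, so a:b:c = 90:80:24
Therefore a:c = 90:24
Simplify by GCD: a:c = 15:4

15:4


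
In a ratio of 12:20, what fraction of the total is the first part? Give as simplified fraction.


Total parts = 12 + 20 = 32
First part fraction = 12/32
Simplify: 12/32 = 3/8

3/8


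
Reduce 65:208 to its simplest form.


Find GCD(65, 208)
GCD = 13
Divide both by 13: 65/13 = 5, 208/13 = 16
Simplified ratio = 5:16

5:16


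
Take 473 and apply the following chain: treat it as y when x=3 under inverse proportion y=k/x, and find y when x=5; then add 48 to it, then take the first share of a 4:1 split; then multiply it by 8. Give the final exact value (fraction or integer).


Start with 473.
Step 1: Inverse prop: k = (473)*3; new y = k/5 = 473*3/5 = 1419/5
Step 2: Add 48: 1419/5+48=1659/5; split 4:1 first = 1659/5*4/5 = 6636/25
Step 3: Multiply by 8: 6636/25 * 8 = 53088/25
Final result = 53088/25

53088/25


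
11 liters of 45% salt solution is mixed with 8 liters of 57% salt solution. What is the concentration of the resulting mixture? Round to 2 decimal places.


Solute in mixture 1 = 45% of 11 L = 11*45/100 = 99/20 L
Solute in mixture 2 = 57% of 8 L = 8*57/100 = 114/25 L
Total solute = 99/20 + 114/25 = 951/100 L
Total volume = 11 + 8 = 19 L
Final concentration = 951/100/19 * 100 = 50.05%

50.05


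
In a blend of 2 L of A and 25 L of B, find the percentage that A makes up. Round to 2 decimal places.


Volume of A = 2 L
Volume of B = 25 L
Total volume = 2 + 25 = 27 L
Percentage of A = (2/27) * 100
= 7.41%

7.41


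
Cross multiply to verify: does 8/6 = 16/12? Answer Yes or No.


Cross multiply to check 8/6 = 16/12
Left cross product: 8 * 12 = 96
Right cross product: 6 * 16 = 96
96 = 96
Equal, so proportions match => Yes

Yes


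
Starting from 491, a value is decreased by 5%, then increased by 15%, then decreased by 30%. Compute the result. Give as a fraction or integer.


Start: 491
Step 1: decrease by 5% => multiply by 95/100
  491 * 95/100 = 9329/20
Step 2: increase by 15% => multiply by 115/100
  9329/20 * 115/100 = 214567/400
Step 3: decrease by 30% => multiply by 70/100
  214567/400 * 70/100 = 1501969/4000
Final value = 1501969/4000

1501969/4000


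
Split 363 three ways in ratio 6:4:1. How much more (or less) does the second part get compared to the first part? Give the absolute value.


Total parts = 6 + 4 + 1 = 11
Value per part = 363 / 11 = 33
Shares: 6*33=198, 4*33=132, 1*33=33
Second share = 132, first share = 198
Difference = |132 - 198| = 66

66


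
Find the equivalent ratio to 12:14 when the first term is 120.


Original ratio: 12:14
First term target: 120
Scale factor = 120 / 12 = 10
Multiply second term: 14 * 10 = 140
Equivalent ratio = 120:140

120:140


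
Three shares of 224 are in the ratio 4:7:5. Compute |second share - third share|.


Total parts = 4 + 7 + 5 = 16
Value per part = 224 / 16 = 14
Shares: 4*14=56, 7*14=98, 5*14=70
Second share = 98, third share = 70
Difference = |98 - 70| = 28

28


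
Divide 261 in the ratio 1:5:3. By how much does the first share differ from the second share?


Total parts = 1 + 5 + 3 = 9
Value per part = 261 / 9 = 29
Shares: 1*29=29, 5*29=145, 3*29=87
First share = 29, second share = 145
Difference = |29 - 145| = 116

116


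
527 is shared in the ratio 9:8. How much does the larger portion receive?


Total parts = 9 + 8 = 17
Value per part = 527 / 17 = 31
First share = 9 * 31 = 279
Second share = 8 * 31 = 248
Larger share = 279

279


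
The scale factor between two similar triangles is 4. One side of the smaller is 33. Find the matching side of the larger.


Similar triangles have proportional sides
Scale factor = 4
Smaller side = 33
Corresponding larger side = 33 * 4
= 132

132


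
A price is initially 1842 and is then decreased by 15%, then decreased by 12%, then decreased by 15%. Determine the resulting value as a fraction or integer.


Start: 1842
Step 1: decrease by 15% => multiply by 85/100
  1842 * 85/100 = 15657/10
Step 2: decrease by 12% => multiply by 88/100
  15657/10 * 88/100 = 172227/125
Step 3: decrease by 15% => multiply by 85/100
  172227/125 * 85/100 = 2927859/2500
Final value = 2927859/2500

2927859/2500


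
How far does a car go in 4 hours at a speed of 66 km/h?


Using distance = speed * time
Speed = 66 km/h
Time = 4 hours
Distance = 66 * 4
= 264 km

264


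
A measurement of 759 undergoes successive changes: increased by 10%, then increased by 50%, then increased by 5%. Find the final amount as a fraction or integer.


Start: 759
Step 1: increase by 10% => multiply by 110/100
  759 * 110/100 = 8349/10
Step 2: increase by 50% => multiply by 150/100
  8349/10 * 150/100 = 25047/20
Step 3: increase by 5% => multiply by 105/100
  25047/20 * 105/100 = 525987/400
Final value = 525987/400

525987/400


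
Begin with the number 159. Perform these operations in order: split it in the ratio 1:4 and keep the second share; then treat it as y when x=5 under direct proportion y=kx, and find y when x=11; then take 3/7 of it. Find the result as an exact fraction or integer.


Start with 159.
Step 1: Split 1:4, second share = 159 * 4/5 = 636/5
Step 2: Direct prop: k = (636/5)/5; new y = k*11 = 636/5*11/5 = 6996/25
Step 3: Take 3/7: 6996/25 * 3/7 = 20988/175
Final result = 20988/175

20988/175


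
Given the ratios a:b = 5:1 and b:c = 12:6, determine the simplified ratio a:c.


Given a:b = 5:1 and b:c = 12:6
Make b consistent. Multiply first ratio by 12: a:b = 60:12
Multiply second ratio by 1: b:c = 12:6
Now b = 12 in both, so a:b:c = 60:12:6
Therefore a:c = 60:6
Simplify by GCD: a:c = 10:1

10:1


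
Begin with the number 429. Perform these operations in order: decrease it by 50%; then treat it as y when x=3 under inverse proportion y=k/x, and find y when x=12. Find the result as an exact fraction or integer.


Start with 429.
Step 1: Decrease by 50%: 429 * 50/100 = 429/2
Step 2: Inverse prop: k = (429/2)*3; new y = k/12 = 429/2*3/12 = 429/8
Final result = 429/8

429/8


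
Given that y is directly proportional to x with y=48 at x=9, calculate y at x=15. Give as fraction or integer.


Direct proportion: y = kx
Find k: k = 48/9 = 16/3
Compute y at x=15: y = 16/3 * 15
y = 80

80


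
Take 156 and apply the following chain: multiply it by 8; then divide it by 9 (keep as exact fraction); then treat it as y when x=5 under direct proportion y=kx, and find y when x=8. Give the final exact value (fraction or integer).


Start with 156.
Step 1: Multiply by 8: 156 * 8 = 1248
Step 2: Divide by 9: 1248 / 9 = 416/3
Step 3: Direct prop: k = (416/3)/5; new y = k*8 = 416/3*8/5 = 3328/15
Final result = 3328/15

3328/15


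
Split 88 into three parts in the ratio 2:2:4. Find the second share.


Ratio = 2:2:4
Total parts = 2 + 2 + 4 = 8
Value per part = 88 / 8 = 11
First share = 2 * 11 = 22
Middle share = 2 * 11 = 22
Third share = 4 * 11 = 44

22


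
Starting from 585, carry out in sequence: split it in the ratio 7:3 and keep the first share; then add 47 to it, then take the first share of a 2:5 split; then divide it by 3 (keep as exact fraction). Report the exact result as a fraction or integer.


Start with 585.
Step 1: Split 7:3, first share = 585 * 7/10 = 819/2
Step 2: Add 47: 819/2+47=913/2; split 2:5 first = 913/2*2/7 = 913/7
Step 3: Divide by 3: 913/7 / 3 = 913/21
Final result = 913/21

913/21


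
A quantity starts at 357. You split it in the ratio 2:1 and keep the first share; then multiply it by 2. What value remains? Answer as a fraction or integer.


Start with 357.
Step 1: Split 2:1, first share = 357 * 2/3 = 238
Step 2: Multiply by 2: 238 * 2 = 476
Final result = 476

476


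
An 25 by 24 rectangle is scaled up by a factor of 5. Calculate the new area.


Original dimensions: 25 x 24
Enlargement factor = 5
New width = 25 * 5 = 125
New height = 24 * 5 = 120
New area = 125 * 120 = 15000

15000


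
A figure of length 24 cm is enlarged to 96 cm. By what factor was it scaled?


Original length = 24 cm
Scaled length = 96 cm
Scale factor = 96 / 24
= 4

4


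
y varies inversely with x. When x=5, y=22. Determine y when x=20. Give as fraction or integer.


Inverse proportion: y = k/x
Find k: k = 5 * 22 = 110
Compute y at x=20: y = 110/20
y = 11/2

11/2


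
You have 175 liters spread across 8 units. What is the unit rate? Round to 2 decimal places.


Total liters = 175
Number of units = 8
Unit rate = 175 / 8
= 21.88 liters per unit

21.88


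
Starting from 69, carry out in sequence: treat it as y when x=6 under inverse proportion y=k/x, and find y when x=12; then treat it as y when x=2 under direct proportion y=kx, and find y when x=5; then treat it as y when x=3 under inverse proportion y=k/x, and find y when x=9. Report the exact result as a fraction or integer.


Start with 69.
Step 1: Inverse prop: k = (69)*6; new y = k/12 = 69*6/12 = 69/2
Step 2: Direct prop: k = (69/2)/2; new y = k*5 = 69/2*5/2 = 345/4
Step 3: Inverse prop: k = (345/4)*3; new y = k/9 = 345/4*3/9 = 115/4
Final result = 115/4

115/4


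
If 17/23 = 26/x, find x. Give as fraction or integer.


Setting up: 17/23 = 26/x
Cross multiply: 17 * x = 23 * 26
17x = 598
x = 598/17
x = 598/17

598/17


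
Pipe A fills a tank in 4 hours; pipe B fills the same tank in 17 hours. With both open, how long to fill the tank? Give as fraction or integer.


Rate of A = 1/4 job per hour
Rate of B = 1/17 job per hour
Combined rate = 1/4 + 1/17
Find common denominator: (17 + 4)/(4*17) = 21/68
Combined rate = 21/68 job per hour
Time together = 1 / (21/68) = 68/21 hours

68/21


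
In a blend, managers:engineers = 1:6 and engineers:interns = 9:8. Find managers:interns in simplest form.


Given a:b = 1:6 and b:c = 9:8
Make b consistent. Multiply first ratio by 9: a:b = 9:54
Multiply second ratio by 6: b:c = 54:48
Now b = 54 in both, so a:b:c = 9:54:48
Therefore a:c = 9:48
Simplify by GCD: a:c = 3:16

3:16


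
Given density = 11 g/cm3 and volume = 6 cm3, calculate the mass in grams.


Using mass = density * volume
Density = 11 g/cm3
Volume = 6 cm3
Mass = 11 * 6
= 66 g

66


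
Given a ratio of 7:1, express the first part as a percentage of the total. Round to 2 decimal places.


Total parts = 7 + 1 = 8
First part fraction = 7/8
Percentage = (7/8) * 100
= 0.875 * 100
= 87.50%

87.50


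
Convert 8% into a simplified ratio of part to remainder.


Part = 8%, Remainder = 92%
Ratio = 8:92
GCD(8, 92) = 4
Simplify: 2:23 = 2:23

2:23


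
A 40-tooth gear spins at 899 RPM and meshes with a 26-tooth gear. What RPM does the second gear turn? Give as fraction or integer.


Gear ratio: teeth_A * RPM_A = teeth_B * RPM_B
40 * 899 = 26 * RPM_B
35960 = 26 * RPM_B
RPM_B = 35960 / 26
RPM_B = 17980/13

17980/13


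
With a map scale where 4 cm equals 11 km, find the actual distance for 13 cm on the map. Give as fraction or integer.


Map scale: 4 cm = 11 km
Measured distance on map = 13 cm
Set up proportion: 13 * 11 / 4
= 143 / 4
= 143/4 km

143/4


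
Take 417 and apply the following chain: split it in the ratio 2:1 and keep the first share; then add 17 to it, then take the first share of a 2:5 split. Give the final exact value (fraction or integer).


Start with 417.
Step 1: Split 2:1, first share = 417 * 2/3 = 278
Step 2: Add 17: 278+17=295; split 2:5 first = 295*2/7 = 590/7
Final result = 590/7

590/7


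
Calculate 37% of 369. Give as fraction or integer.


Compute 37% of 369
Convert percentage: 37% = 37/100
Multiply: 369 * 37/100
= 13653/100
= 13653/100

13653/100


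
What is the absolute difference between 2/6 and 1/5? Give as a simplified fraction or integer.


Simplify: 2/6 = 1/3 and 1/5 = 1/5
Find common denominator: LCD = 15
Convert: 5/15 and 3/15
Difference = |5 - 3|/15 = 2/15
Simplified = 2/15

2/15


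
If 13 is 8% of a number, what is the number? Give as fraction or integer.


Given: 13 is 8% of the whole
Set up: 13 = 8/100 * whole
whole = 13 * 100 / 8
whole = 1300 / 8
whole = 325/2

325/2


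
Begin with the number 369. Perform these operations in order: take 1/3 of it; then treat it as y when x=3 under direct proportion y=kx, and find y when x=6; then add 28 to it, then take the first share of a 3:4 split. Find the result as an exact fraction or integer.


Start with 369.
Step 1: Take 1/3: 369 * 1/3 = 123
Step 2: Direct prop: k = (123)/3; new y = k*6 = 123*6/3 = 246
Step 3: Add 28: 246+28=274; split 3:4 first = 274*3/7 = 822/7
Final result = 822/7

822/7


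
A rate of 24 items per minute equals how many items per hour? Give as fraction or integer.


Converting from per minute to per hour
Rate = 24 items per minute
Multiply by 60: 24 * 60
= 1440 items per hour

1440


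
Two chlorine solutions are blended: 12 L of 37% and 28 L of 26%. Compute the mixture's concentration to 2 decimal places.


Solute in mixture 1 = 37% of 12 L = 12*37/100 = 111/25 L
Solute in mixture 2 = 26% of 28 L = 28*26/100 = 182/25 L
Total solute = 111/25 + 182/25 = 293/25 L
Total volume = 12 + 28 = 40 L
Final concentration = 293/25/40 * 100 = 29.30%

29.30


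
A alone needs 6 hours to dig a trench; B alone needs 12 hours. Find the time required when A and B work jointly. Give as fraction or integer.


Rate of A = 1/6 job per hour
Rate of B = 1/12 job per hour
Combined rate = 1/6 + 1/12
Find common denominator: (12 + 6)/(6*12) = 18/72
Combined rate = 1/4 job per hour
Time together = 1 / (1/4) = 4 hours

4


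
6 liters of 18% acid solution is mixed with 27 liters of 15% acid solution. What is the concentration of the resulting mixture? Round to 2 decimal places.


Solute in mixture 1 = 18% of 6 L = 6*18/100 = 27/25 L
Solute in mixture 2 = 15% of 27 L = 27*15/100 = 81/20 L
Total solute = 27/25 + 81/20 = 513/100 L
Total volume = 6 + 27 = 33 L
Final concentration = 513/100/33 * 100 = 15.55%

15.55


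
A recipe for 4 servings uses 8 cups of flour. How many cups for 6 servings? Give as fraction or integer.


Original: 8 cups for 4 servings
Target servings = 6
Scaling factor = 6/4
New amount = 8 * 6/4
= 48/4
= 12 cups

12


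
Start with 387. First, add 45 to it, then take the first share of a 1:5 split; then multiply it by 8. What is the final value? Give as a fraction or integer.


Start with 387.
Step 1: Add 45: 387+45=432; split 1:5 first = 432*1/6 = 72
Step 2: Multiply by 8: 72 * 8 = 576
Final result = 576

576


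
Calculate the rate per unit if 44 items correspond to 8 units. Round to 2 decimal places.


Total items = 44
Number of units = 8
Unit rate = 44 / 8
= 5.50 items per unit

5.50


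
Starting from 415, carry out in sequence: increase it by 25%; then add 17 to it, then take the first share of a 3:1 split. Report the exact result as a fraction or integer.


Start with 415.
Step 1: Increase by 25%: 415 * 125/100 = 2075/4
Step 2: Add 17: 2075/4+17=2143/4; split 3:1 first = 2143/4*3/4 = 6429/16
Final result = 6429/16

6429/16


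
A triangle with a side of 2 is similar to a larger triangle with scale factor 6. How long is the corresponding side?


Similar triangles have proportional sides
Scale factor = 6
Smaller side = 2
Corresponding larger side = 2 * 6
= 12

12


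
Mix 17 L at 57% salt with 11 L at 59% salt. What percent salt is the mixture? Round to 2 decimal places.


Solute in mixture 1 = 57% of 17 L = 17*57/100 = 969/100 L
Solute in mixture 2 = 59% of 11 L = 11*59/100 = 649/100 L
Total solute = 969/100 + 649/100 = 809/50 L
Total volume = 17 + 11 = 28 L
Final concentration = 809/50/28 * 100 = 57.79%

57.79


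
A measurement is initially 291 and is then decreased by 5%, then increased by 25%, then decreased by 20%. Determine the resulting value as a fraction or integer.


Start: 291
Step 1: decrease by 5% => multiply by 95/100
  291 * 95/100 = 5529/20
Step 2: increase by 25% => multiply by 125/100
  5529/20 * 125/100 = 5529/16
Step 3: decrease by 20% => multiply by 80/100
  5529/16 * 80/100 = 5529/20
Final value = 5529/20

5529/20


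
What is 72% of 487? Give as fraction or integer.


Compute 72% of 487
Convert percentage: 72% = 72/100
Multiply: 487 * 72/100
= 35064/100
= 8766/25

8766/25


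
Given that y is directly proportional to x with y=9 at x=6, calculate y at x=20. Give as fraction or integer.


Direct proportion: y = kx
Find k: k = 9/6 = 3/2
Compute y at x=20: y = 3/2 * 20
y = 30

30


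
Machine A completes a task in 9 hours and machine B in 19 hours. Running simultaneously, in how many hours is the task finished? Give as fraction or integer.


Rate of A = 1/9 job per hour
Rate of B = 1/19 job per hour
Combined rate = 1/9 + 1/19
Find common denominator: (19 + 9)/(9*19) = 28/171
Combined rate = 28/171 job per hour
Time together = 1 / (28/171) = 171/28 hours

171/28


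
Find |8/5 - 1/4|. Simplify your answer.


Simplify: 8/5 = 8/5 and 1/4 = 1/4
Find common denominator: LCD = 20
Convert: 32/20 and 5/20
Difference = |32 - 5|/20 = 27/20
Simplified = 27/20

27/20


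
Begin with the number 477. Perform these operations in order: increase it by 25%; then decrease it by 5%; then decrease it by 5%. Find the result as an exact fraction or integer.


Start with 477.
Step 1: Increase by 25%: 477 * 125/100 = 2385/4
Step 2: Decrease by 5%: 2385/4 * 95/100 = 9063/16
Step 3: Decrease by 5%: 9063/16 * 95/100 = 172197/320
Final result = 172197/320

172197/320


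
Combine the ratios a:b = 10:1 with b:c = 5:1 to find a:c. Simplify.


Given a:b = 10:1 and b:c = 5:1
Make b consistent. Multiply first ratio by 5: a:b = 50:5
Multiply second ratio by 1: b:c = 5:1
Now b = 5 in both, so a:b:c = 50:5:1
Therefore a:c = 50:1
Simplify by GCD: a:c = 50:1

50:1


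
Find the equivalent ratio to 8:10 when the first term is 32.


Original ratio: 8:10
First term target: 32
Scale factor = 32 / 8 = 4
Multiply second term: 10 * 4 = 40
Equivalent ratio = 32:40

32:40


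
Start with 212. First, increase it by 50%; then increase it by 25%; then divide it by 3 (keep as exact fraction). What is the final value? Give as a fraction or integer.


Start with 212.
Step 1: Increase by 50%: 212 * 150/100 = 318
Step 2: Increase by 25%: 318 * 125/100 = 795/2
Step 3: Divide by 3: 795/2 / 3 = 265/2
Final result = 265/2

265/2


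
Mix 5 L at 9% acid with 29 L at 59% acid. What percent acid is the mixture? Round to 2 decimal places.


Solute in mixture 1 = 9% of 5 L = 5*9/100 = 9/20 L
Solute in mixture 2 = 59% of 29 L = 29*59/100 = 1711/100 L
Total solute = 9/20 + 1711/100 = 439/25 L
Total volume = 5 + 29 = 34 L
Final concentration = 439/25/34 * 100 = 51.65%

51.65


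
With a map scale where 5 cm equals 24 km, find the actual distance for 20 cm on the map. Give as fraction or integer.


Map scale: 5 cm = 24 km
Measured distance on map = 20 cm
Set up proportion: 20 * 24 / 5
= 480 / 5
= 96 km

96


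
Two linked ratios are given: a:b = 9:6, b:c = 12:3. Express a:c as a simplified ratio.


Given a:b = 9:6 and b:c = 12:3
Make b consistent. Multiply first ratio by 12: a:b = 108:72
Multiply second ratio by 6: b:c = 72:18
Now b = 72 in both, so a:b:c = 108:72:18
Therefore a:c = 108:18
Simplify by GCD: a:c = 6:1

6:1


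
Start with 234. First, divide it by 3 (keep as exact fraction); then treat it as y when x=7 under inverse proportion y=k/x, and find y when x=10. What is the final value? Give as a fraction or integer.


Start with 234.
Step 1: Divide by 3: 234 / 3 = 78
Step 2: Inverse prop: k = (78)*7; new y = k/10 = 78*7/10 = 273/5
Final result = 273/5

273/5


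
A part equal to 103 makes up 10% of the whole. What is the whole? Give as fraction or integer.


Given: 103 is 10% of the whole
Set up: 103 = 10/100 * whole
whole = 103 * 100 / 10
whole = 10300 / 10
whole = 1030

1030


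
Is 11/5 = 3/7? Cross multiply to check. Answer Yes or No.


Cross multiply to check 11/5 = 3/7
Left cross product: 11 * 7 = 77
Right cross product: 5 * 3 = 15
77 != 15
Not equal, so proportions differ => No

No


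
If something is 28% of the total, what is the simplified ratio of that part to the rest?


Part = 28%, Remainder = 72%
Ratio = 28:72
GCD(28, 72) = 4
Simplify: 7:18 = 7:18

7:18


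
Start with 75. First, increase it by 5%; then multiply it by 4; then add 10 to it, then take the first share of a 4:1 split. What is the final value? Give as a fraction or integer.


Start with 75.
Step 1: Increase by 5%: 75 * 105/100 = 315/4
Step 2: Multiply by 4: 315/4 * 4 = 315
Step 3: Add 10: 315+10=325; split 4:1 first = 325*4/5 = 260
Final result = 260

260


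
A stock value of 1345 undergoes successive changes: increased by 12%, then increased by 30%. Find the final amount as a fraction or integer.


Start: 1345
Step 1: increase by 12% => multiply by 112/100
  1345 * 112/100 = 7532/5
Step 2: increase by 30% => multiply by 130/100
  7532/5 * 130/100 = 48958/25
Final value = 48958/25

48958/25


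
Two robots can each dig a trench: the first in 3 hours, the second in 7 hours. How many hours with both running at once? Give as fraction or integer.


Rate of A = 1/3 job per hour
Rate of B = 1/7 job per hour
Combined rate = 1/3 + 1/7
Find common denominator: (7 + 3)/(3*7) = 10/21
Combined rate = 10/21 job per hour
Time together = 1 / (10/21) = 21/10 hours

21/10


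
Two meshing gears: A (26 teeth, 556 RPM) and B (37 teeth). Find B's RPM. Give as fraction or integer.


Gear ratio: teeth_A * RPM_A = teeth_B * RPM_B
26 * 556 = 37 * RPM_B
14456 = 37 * RPM_B
RPM_B = 14456 / 37
RPM_B = 14456/37

14456/37


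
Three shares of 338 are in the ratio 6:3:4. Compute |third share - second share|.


Total parts = 6 + 3 + 4 = 13
Value per part = 338 / 13 = 26
Shares: 6*26=156, 3*26=78, 4*26=104
Third share = 104, second share = 78
Difference = |104 - 78| = 26

26


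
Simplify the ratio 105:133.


Find GCD(105, 133)
GCD = 7
Divide both by 7: 105/7 = 15, 133/7 = 19
Simplified ratio = 15:19

15:19


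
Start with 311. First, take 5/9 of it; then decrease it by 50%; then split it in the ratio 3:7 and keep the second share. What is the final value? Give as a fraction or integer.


Start with 311.
Step 1: Take 5/9: 311 * 5/9 = 1555/9
Step 2: Decrease by 50%: 1555/9 * 50/100 = 1555/18
Step 3: Split 3:7, second share = 1555/18 * 7/10 = 2177/36
Final result = 2177/36

2177/36


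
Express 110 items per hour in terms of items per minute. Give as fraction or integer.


Converting from per hour to per minute
Rate = 110 items per hour
Divide by 60: 110/60
= 11/6 items per minute

11/6


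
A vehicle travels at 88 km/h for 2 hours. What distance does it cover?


Using distance = speed * time
Speed = 88 km/h
Time = 2 hours
Distance = 88 * 2
= 176 km

176


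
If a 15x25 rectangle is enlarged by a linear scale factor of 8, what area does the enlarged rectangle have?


Original dimensions: 15 x 25
Enlargement factor = 8
New width = 15 * 8 = 120
New height = 25 * 8 = 200
New area = 120 * 200 = 24000

24000


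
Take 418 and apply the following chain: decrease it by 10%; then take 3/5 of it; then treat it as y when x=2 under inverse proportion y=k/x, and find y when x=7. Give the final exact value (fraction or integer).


Start with 418.
Step 1: Decrease by 10%: 418 * 90/100 = 1881/5
Step 2: Take 3/5: 1881/5 * 3/5 = 5643/25
Step 3: Inverse prop: k = (5643/25)*2; new y = k/7 = 5643/25*2/7 = 11286/175
Final result = 11286/175

11286/175


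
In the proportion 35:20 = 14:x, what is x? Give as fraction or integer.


Setting up: 35/20 = 14/x
Cross multiply: 35 * x = 20 * 14
35x = 280
x = 280/35
x = 8

8


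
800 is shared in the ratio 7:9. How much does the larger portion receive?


Total parts = 7 + 9 = 16
Value per part = 800 / 16 = 50
First share = 7 * 50 = 350
Second share = 9 * 50 = 450
Larger share = 450

450


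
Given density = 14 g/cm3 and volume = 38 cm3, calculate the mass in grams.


Using mass = density * volume
Density = 14 g/cm3
Volume = 38 cm3
Mass = 14 * 38
= 532 g

532


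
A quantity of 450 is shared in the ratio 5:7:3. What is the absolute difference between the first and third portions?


Total parts = 5 + 7 + 3 = 15
Value per part = 450 / 15 = 30
Shares: 5*30=150, 7*30=210, 3*30=90
First share = 150, third share = 90
Difference = |150 - 90| = 60

60


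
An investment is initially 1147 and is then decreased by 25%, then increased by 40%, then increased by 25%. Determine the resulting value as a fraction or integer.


Start: 1147
Step 1: decrease by 25% => multiply by 75/100
  1147 * 75/100 = 3441/4
Step 2: increase by 40% => multiply by 140/100
  3441/4 * 140/100 = 24087/20
Step 3: increase by 25% => multiply by 125/100
  24087/20 * 125/100 = 24087/16
Final value = 24087/16

24087/16


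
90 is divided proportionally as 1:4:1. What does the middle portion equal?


Ratio = 1:4:1
Total parts = 1 + 4 + 1 = 6
Value per part = 90 / 6 = 15
First share = 1 * 15 = 15
Middle share = 4 * 15 = 60
Third share = 1 * 15 = 15

60


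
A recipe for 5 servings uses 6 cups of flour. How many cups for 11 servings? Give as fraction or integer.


Original: 6 cups for 5 servings
Target servings = 11
Scaling factor = 11/5
New amount = 6 * 11/5
= 66/5
= 66/5 cups

66/5


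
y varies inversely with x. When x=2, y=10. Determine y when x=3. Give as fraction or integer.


Inverse proportion: y = k/x
Find k: k = 2 * 10 = 20
Compute y at x=3: y = 20/3
y = 20/3

20/3


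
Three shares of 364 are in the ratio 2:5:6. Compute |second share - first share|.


Total parts = 2 + 5 + 6 = 13
Value per part = 364 / 13 = 28
Shares: 2*28=56, 5*28=140, 6*28=168
Second share = 140, first share = 56
Difference = |140 - 56| = 84

84


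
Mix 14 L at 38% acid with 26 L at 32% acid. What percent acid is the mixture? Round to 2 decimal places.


Solute in mixture 1 = 38% of 14 L = 14*38/100 = 133/25 L
Solute in mixture 2 = 32% of 26 L = 26*32/100 = 208/25 L
Total solute = 133/25 + 208/25 = 341/25 L
Total volume = 14 + 26 = 40 L
Final concentration = 341/25/40 * 100 = 34.10%

34.10


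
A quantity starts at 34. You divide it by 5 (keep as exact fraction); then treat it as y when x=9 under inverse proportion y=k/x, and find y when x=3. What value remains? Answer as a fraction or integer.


Start with 34.
Step 1: Divide by 5: 34 / 5 = 34/5
Step 2: Inverse prop: k = (34/5)*9; new y = k/3 = 34/5*9/3 = 102/5
Final result = 102/5

102/5


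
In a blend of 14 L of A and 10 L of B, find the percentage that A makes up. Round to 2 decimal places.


Volume of A = 14 L
Volume of B = 10 L
Total volume = 14 + 10 = 24 L
Percentage of A = (14/24) * 100
= 58.33%

58.33


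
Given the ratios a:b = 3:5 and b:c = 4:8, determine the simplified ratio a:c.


Given a:b = 3:5 and b:c = 4:8
Make b consistent. Multiply first ratio by 4: a:b = 12:20
Multiply second ratio by 5: b:c = 20:40
Now b = 20 in both, so a:b:c = 12:20:40
Therefore a:c = 12:40
Simplify by GCD: a:c = 3:10

3:10


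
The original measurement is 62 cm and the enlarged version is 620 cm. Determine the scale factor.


Original length = 62 cm
Scaled length = 620 cm
Scale factor = 620 / 62
= 10

10


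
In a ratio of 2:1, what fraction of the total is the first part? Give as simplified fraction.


Total parts = 2 + 1 = 3
First part fraction = 2/3
Simplify: 2/3 = 2/3

2/3


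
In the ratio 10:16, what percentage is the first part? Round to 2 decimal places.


Total parts = 10 + 16 = 26
First part fraction = 10/26
Percentage = (10/26) * 100
= 0.384615 * 100
= 38.46%

38.46


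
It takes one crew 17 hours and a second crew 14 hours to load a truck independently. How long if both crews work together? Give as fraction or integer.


Rate of A = 1/17 job per hour
Rate of B = 1/14 job per hour
Combined rate = 1/17 + 1/14
Find common denominator: (14 + 17)/(17*14) = 31/238
Combined rate = 31/238 job per hour
Time together = 1 / (31/238) = 238/31 hours

238/31


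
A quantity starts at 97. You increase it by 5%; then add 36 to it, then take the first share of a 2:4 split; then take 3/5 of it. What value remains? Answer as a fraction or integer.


Start with 97.
Step 1: Increase by 5%: 97 * 105/100 = 2037/20
Step 2: Add 36: 2037/20+36=2757/20; split 2:4 first = 2757/20*2/6 = 919/20
Step 3: Take 3/5: 919/20 * 3/5 = 2757/100
Final result = 2757/100

2757/100


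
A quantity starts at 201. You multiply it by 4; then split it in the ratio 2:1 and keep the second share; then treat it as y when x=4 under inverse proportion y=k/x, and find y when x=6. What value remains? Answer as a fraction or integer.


Start with 201.
Step 1: Multiply by 4: 201 * 4 = 804
Step 2: Split 2:1, second share = 804 * 1/3 = 268
Step 3: Inverse prop: k = (268)*4; new y = k/6 = 268*4/6 = 536/3
Final result = 536/3

536/3


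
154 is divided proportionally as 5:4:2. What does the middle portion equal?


Ratio = 5:4:2
Total parts = 5 + 4 + 2 = 11
Value per part = 154 / 11 = 14
First share = 5 * 14 = 70
Middle share = 4 * 14 = 56
Third share = 2 * 14 = 28

56


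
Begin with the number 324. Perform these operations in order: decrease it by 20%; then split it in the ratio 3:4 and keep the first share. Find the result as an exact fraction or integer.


Start with 324.
Step 1: Decrease by 20%: 324 * 80/100 = 1296/5
Step 2: Split 3:4, first share = 1296/5 * 3/7 = 3888/35
Final result = 3888/35

3888/35


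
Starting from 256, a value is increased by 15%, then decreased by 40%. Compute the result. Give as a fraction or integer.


Start: 256
Step 1: increase by 15% => multiply by 115/100
  256 * 115/100 = 1472/5
Step 2: decrease by 40% => multiply by 60/100
  1472/5 * 60/100 = 4416/25
Final value = 4416/25

4416/25


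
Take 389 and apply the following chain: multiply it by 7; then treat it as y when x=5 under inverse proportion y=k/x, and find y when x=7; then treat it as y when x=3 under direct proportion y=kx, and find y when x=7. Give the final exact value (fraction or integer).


Start with 389.
Step 1: Multiply by 7: 389 * 7 = 2723
Step 2: Inverse prop: k = (2723)*5; new y = k/7 = 2723*5/7 = 1945
Step 3: Direct prop: k = (1945)/3; new y = k*7 = 1945*7/3 = 13615/3
Final result = 13615/3

13615/3


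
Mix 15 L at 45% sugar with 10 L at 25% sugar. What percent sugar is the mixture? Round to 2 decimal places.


Solute in mixture 1 = 45% of 15 L = 15*45/100 = 27/4 L
Solute in mixture 2 = 25% of 10 L = 10*25/100 = 5/2 L
Total solute = 27/4 + 5/2 = 37/4 L
Total volume = 15 + 10 = 25 L
Final concentration = 37/4/25 * 100 = 37.00%

37.00


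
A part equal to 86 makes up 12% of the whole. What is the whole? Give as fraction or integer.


Given: 86 is 12% of the whole
Set up: 86 = 12/100 * whole
whole = 86 * 100 / 12
whole = 8600 / 12
whole = 2150/3

2150/3


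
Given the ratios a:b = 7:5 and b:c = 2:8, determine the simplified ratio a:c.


Given a:b = 7:5 and b:c = 2:8
Make b consistent. Multiply first ratio by 2: a:b = 14:10
Multiply second ratio by 5: b:c = 10:40
Now b = 10 in both, so a:b:c = 14:10:40
Therefore a:c = 14:40
Simplify by GCD: a:c = 7:20

7:20


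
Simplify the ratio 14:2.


Find GCD(14, 2)
GCD = 2
Divide both by 2: 14/2 = 7, 2/2 = 1
Simplified ratio = 7:1

7:1


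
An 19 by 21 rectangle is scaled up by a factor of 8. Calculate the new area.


Original dimensions: 19 x 21
Enlargement factor = 8
New width = 19 * 8 = 152
New height = 21 * 8 = 168
New area = 152 * 168 = 25536

25536


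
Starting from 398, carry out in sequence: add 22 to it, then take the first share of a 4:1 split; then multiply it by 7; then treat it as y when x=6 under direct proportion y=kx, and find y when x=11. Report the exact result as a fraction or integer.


Start with 398.
Step 1: Add 22: 398+22=420; split 4:1 first = 420*4/5 = 336
Step 2: Multiply by 7: 336 * 7 = 2352
Step 3: Direct prop: k = (2352)/6; new y = k*11 = 2352*11/6 = 4312
Final result = 4312

4312


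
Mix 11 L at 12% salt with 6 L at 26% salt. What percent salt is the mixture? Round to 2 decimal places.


Solute in mixture 1 = 12% of 11 L = 11*12/100 = 33/25 L
Solute in mixture 2 = 26% of 6 L = 6*26/100 = 39/25 L
Total solute = 33/25 + 39/25 = 72/25 L
Total volume = 11 + 6 = 17 L
Final concentration = 72/25/17 * 100 = 16.94%

16.94


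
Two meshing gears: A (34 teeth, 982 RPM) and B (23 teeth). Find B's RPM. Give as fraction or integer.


Gear ratio: teeth_A * RPM_A = teeth_B * RPM_B
34 * 982 = 23 * RPM_B
33388 = 23 * RPM_B
RPM_B = 33388 / 23
RPM_B = 33388/23

33388/23


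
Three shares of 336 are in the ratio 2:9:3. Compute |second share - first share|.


Total parts = 2 + 9 + 3 = 14
Value per part = 336 / 14 = 24
Shares: 2*24=48, 9*24=216, 3*24=72
Second share = 216, first share = 48
Difference = |216 - 48| = 168

168


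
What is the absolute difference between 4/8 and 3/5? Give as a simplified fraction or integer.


Simplify: 4/8 = 1/2 and 3/5 = 3/5
Find common denominator: LCD = 10
Convert: 5/10 and 6/10
Difference = |5 - 6|/10 = 1/10
Simplified = 1/10

1/10


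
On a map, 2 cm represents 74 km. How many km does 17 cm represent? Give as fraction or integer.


Map scale: 2 cm = 74 km
Measured distance on map = 17 cm
Set up proportion: 17 * 74 / 2
= 1258 / 2
= 629 km

629


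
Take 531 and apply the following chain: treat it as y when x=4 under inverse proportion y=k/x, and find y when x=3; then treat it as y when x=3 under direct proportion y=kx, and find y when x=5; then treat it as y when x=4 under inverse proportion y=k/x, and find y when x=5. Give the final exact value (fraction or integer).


Start with 531.
Step 1: Inverse prop: k = (531)*4; new y = k/3 = 531*4/3 = 708
Step 2: Direct prop: k = (708)/3; new y = k*5 = 708*5/3 = 1180
Step 3: Inverse prop: k = (1180)*4; new y = k/5 = 1180*4/5 = 944
Final result = 944

944


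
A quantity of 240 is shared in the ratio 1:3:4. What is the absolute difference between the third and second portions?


Total parts = 1 + 3 + 4 = 8
Value per part = 240 / 8 = 30
Shares: 1*30=30, 3*30=90, 4*30=120
Third share = 120, second share = 90
Difference = |120 - 90| = 30

30


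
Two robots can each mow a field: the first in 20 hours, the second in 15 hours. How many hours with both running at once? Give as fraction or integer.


Rate of A = 1/20 job per hour
Rate of B = 1/15 job per hour
Combined rate = 1/20 + 1/15
Find common denominator: (15 + 20)/(20*15) = 35/300
Combined rate = 7/60 job per hour
Time together = 1 / (7/60) = 60/7 hours

60/7


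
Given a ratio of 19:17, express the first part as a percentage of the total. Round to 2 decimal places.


Total parts = 19 + 17 = 36
First part fraction = 19/36
Percentage = (19/36) * 100
= 0.527778 * 100
= 52.78%

52.78


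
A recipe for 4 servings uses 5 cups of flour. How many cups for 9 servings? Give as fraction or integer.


Original: 5 cups for 4 servings
Target servings = 9
Scaling factor = 9/4
New amount = 5 * 9/4
= 45/4
= 45/4 cups

45/4


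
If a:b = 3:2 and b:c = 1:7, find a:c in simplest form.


Given a:b = 3:2 and b:c = 1:7
Make b consistent. Multiply first ratio by 1: a:b = 3:2
Multiply second ratio by 2: b:c = 2:14
Now b = 2 in both, so a:b:c = 3:2:14
Therefore a:c = 3:14
Simplify by GCD: a:c = 3:14

3:14


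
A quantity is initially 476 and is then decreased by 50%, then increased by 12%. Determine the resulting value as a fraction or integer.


Start: 476
Step 1: decrease by 50% => multiply by 50/100
  476 * 50/100 = 238
Step 2: increase by 12% => multiply by 112/100
  238 * 112/100 = 6664/25
Final value = 6664/25

6664/25


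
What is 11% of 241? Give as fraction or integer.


Compute 11% of 241
Convert percentage: 11% = 11/100
Multiply: 241 * 11/100
= 2651/100
= 2651/100

2651/100


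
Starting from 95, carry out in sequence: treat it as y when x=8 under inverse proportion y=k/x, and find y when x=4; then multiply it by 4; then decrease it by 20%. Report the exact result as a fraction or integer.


Start with 95.
Step 1: Inverse prop: k = (95)*8; new y = k/4 = 95*8/4 = 190
Step 2: Multiply by 4: 190 * 4 = 760
Step 3: Decrease by 20%: 760 * 80/100 = 608
Final result = 608

608
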